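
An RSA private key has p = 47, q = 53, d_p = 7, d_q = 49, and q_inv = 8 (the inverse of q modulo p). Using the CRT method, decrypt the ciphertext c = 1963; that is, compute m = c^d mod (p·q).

m₁ = c^(d_p) mod p: c ≡ 36 (mod 47), and 36^7 mod 47 = 16.
m₂ = c^(d_q) mod q: c ≡ 2 (mod 53), and 2^49 mod 53 = 20.
h = q_inv·(m₁ − m₂) mod p = 8·(16 − 20) mod 47 = 15.
m = m₂ + h·q = 20 + 15·53 = 815.

815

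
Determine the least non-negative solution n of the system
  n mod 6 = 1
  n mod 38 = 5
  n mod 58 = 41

157

gcd(6, 38) = 2 and 2 | (5 − 1), so the pair is consistent; merging gives n ≡ 43 (mod 114), where 114 = lcm(6, 38).
gcd(114, 58) = 2 and 2 | (41 − 43), so the pair is consistent; merging gives n ≡ 157 (mod 3306), where 3306 = lcm(114, 58).
The solution is unique modulo lcm(6, 38, 58) = 3306.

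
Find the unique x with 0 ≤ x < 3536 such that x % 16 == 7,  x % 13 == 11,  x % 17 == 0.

1207

From x ≡ 7 (mod 16) write x = 7 + 16t. Substituting into x ≡ 11 (mod 13) gives 16t ≡ 4 (mod 13), and since 3⁻¹ ≡ 9 (mod 13), t ≡ 10. Hence x ≡ 7 + 16·10 = 167 (mod 208).
From x ≡ 167 (mod 208) write x = 167 + 208t. Substituting into x ≡ 0 (mod 17) gives 208t ≡ 3 (mod 17), and since 4⁻¹ ≡ 13 (mod 17), t ≡ 5. Hence x ≡ 167 + 208·5 = 1207 (mod 3536).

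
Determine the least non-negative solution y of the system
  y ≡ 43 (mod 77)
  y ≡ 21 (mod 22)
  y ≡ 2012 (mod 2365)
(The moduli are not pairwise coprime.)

Combine the congruences pairwise.
gcd(77, 22) = 11 and 11 | (21 − 43), so the pair is consistent; merging gives y ≡ 43 (mod 154), where 154 = lcm(77, 22).
gcd(154, 2365) = 11 and 11 | (2012 − 43), so the pair is consistent; merging gives y ≡ 23297 (mod 33110), where 33110 = lcm(154, 2365).
The solution is unique modulo lcm(77, 22, 2365) = 33110.

23297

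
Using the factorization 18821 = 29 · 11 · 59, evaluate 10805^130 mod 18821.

14818

Mod 29: 10805 ≡ 17; by Fermat, exponent reduces to 130 mod 28 = 18; 17^18 ≡ 28 (mod 29).
Mod 11: 10805 ≡ 3; since 10 | 130, by Fermat 3^130 ≡ 1 (mod 11).
Mod 59: 10805 ≡ 8; by Fermat, exponent reduces to 130 mod 58 = 14; 8^14 ≡ 9 (mod 59).
Combine by CRT: x ≡ 28 (mod 29), x ≡ 1 (mod 11), x ≡ 9 (mod 59) ⇒ x ≡ 14818 (mod 18821).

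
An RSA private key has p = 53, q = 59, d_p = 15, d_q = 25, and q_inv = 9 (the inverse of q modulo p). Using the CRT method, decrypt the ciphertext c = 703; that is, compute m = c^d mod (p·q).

m₁ = c^(d_p) mod p: c ≡ 14 (mod 53), and 14^15 mod 53 = 3.
m₂ = c^(d_q) mod q: c ≡ 54 (mod 59), and 54^25 mod 59 = 32.
h = q_inv·(m₁ − m₂) mod p = 9·(3 − 32) mod 53 = 4.
m = m₂ + h·q = 32 + 4·59 = 268.

268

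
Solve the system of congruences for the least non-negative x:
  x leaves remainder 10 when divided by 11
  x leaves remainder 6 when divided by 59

65

Combine the congruences pairwise.
From x ≡ 10 (mod 11) write x = 10 + 11t. Substituting into x ≡ 6 (mod 59) gives 11t ≡ 55 (mod 59), and since 11⁻¹ ≡ 43 (mod 59), t ≡ 5. Hence x ≡ 10 + 11·5 = 65 (mod 649).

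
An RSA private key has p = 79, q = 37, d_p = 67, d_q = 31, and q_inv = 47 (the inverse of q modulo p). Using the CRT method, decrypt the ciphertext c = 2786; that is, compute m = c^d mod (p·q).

2416

m₁ = c^(d_p) mod p: c ≡ 21 (mod 79), and 21^67 mod 79 = 46.
m₂ = c^(d_q) mod q: c ≡ 11 (mod 37), and 11^31 mod 37 = 11.
h = q_inv·(m₁ − m₂) mod p = 47·(46 − 11) mod 79 = 65.
m = m₂ + h·q = 11 + 65·37 = 2416.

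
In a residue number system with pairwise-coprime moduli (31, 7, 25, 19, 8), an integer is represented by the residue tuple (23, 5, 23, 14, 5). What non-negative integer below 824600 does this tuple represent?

609173

Combine the congruences pairwise.
From x ≡ 23 (mod 31) write x = 23 + 31t. Substituting into x ≡ 5 (mod 7) gives 31t ≡ 3 (mod 7), and since 3⁻¹ ≡ 5 (mod 7), t ≡ 1. Hence x ≡ 23 + 31·1 = 54 (mod 217).
From x ≡ 54 (mod 217) write x = 54 + 217t. Substituting into x ≡ 23 (mod 25) gives 217t ≡ 19 (mod 25), and since 17⁻¹ ≡ 3 (mod 25), t ≡ 7. Hence x ≡ 54 + 217·7 = 1573 (mod 5425).
From x ≡ 1573 (mod 5425) write x = 1573 + 5425t. Substituting into x ≡ 14 (mod 19) gives 5425t ≡ 18 (mod 19), and since 10⁻¹ ≡ 2 (mod 19), t ≡ 17. Hence x ≡ 1573 + 5425·17 = 93798 (mod 103075).
From x ≡ 93798 (mod 103075) write x = 93798 + 103075t. Substituting into x ≡ 5 (mod 8) gives 103075t ≡ 7 (mod 8), and since 3⁻¹ ≡ 3 (mod 8), t ≡ 5. Hence x ≡ 93798 + 103075·5 = 609173 (mod 824600).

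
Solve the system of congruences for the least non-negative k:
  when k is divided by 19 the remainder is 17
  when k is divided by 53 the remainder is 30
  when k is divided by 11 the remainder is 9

1461

The moduli are pairwise coprime; N = 19·53·11 = 11077.
N/19 = 583; 583 ≡ 13 (mod 19); 13·3 ≡ 1, so inverse 3.
N/53 = 209; 209 ≡ 50 (mod 53); 50·35 ≡ 1, so inverse 35.
N/11 = 1007; 1007 ≡ 6 (mod 11); 6·2 ≡ 1, so inverse 2.
k ≡ 17·583·3 + 30·209·35 + 9·1007·2 = 267309.
267309 mod 11077 = 1461.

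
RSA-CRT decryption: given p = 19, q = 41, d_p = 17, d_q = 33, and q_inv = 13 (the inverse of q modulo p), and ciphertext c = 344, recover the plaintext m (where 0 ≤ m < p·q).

m₁ = c^(d_p) mod p: c ≡ 2 (mod 19), and 2^17 mod 19 = 10.
m₂ = c^(d_q) mod q: c ≡ 16 (mod 41), and 16^33 mod 41 = 37.
h = q_inv·(m₁ − m₂) mod p = 13·(10 − 37) mod 19 = 10.
m = m₂ + h·q = 37 + 10·41 = 447.

447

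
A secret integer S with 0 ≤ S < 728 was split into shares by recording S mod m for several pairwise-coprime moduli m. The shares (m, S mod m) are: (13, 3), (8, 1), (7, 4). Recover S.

81

Combine the congruences pairwise.
From S ≡ 3 (mod 13) write S = 3 + 13t. Substituting into S ≡ 1 (mod 8) gives 13t ≡ 6 (mod 8), and since 5⁻¹ ≡ 5 (mod 8), t ≡ 6. Hence S ≡ 3 + 13·6 = 81 (mod 104).
From S ≡ 81 (mod 104) write S = 81 + 104t. Substituting into S ≡ 4 (mod 7) gives 104t ≡ 0 (mod 7), and since 6⁻¹ ≡ 6 (mod 7), t ≡ 0. Hence S ≡ 81 + 104·0 = 81 (mod 728).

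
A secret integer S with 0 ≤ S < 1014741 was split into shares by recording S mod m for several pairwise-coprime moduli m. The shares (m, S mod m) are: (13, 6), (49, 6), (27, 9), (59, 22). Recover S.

437625

The moduli are pairwise coprime; N = 13·49·27·59 = 1014741.
N/13 = 78057; 78057 ≡ 5 (mod 13); 5·8 ≡ 1, so inverse 8.
N/49 = 20709; 20709 ≡ 31 (mod 49); 31·19 ≡ 1, so inverse 19.
N/27 = 37583; 37583 ≡ 26 (mod 27); 26·26 ≡ 1, so inverse 26.
N/59 = 17199; 17199 ≡ 30 (mod 59); 30·2 ≡ 1, so inverse 2.
S ≡ 6·78057·8 + 6·20709·19 + 9·37583·26 + 22·17199·2 = 15658740.
15658740 mod 1014741 = 437625.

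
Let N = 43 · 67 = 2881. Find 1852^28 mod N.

Mod 43: 1852 ≡ 3; 3^28 ≡ 6 (mod 43).
Mod 67: 1852 ≡ 43; 43^28 ≡ 15 (mod 67).
Combine by CRT: x ≡ 6 (mod 43), x ≡ 15 (mod 67) ⇒ x ≡ 350 (mod 2881).

350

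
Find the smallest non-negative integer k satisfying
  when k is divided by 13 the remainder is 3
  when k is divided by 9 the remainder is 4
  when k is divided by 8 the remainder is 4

796

From k ≡ 3 (mod 13) write k = 3 + 13t. Substituting into k ≡ 4 (mod 9) gives 13t ≡ 1 (mod 9), and since 4⁻¹ ≡ 7 (mod 9), t ≡ 7. Hence k ≡ 3 + 13·7 = 94 (mod 117).
From k ≡ 94 (mod 117) write k = 94 + 117t. Substituting into k ≡ 4 (mod 8) gives 117t ≡ 6 (mod 8), and since 5⁻¹ ≡ 5 (mod 8), t ≡ 6. Hence k ≡ 94 + 117·6 = 796 (mod 936).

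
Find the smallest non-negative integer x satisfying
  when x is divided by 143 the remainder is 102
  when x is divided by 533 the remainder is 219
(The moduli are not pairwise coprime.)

1818

gcd(143, 533) = 13 and 13 | (219 − 102), so the pair is consistent; merging gives x ≡ 1818 (mod 5863), where 5863 = lcm(143, 533).
The solution is unique modulo lcm(143, 533) = 5863.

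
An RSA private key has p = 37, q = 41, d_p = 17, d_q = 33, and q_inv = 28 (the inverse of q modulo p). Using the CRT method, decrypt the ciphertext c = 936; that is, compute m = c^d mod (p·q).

545

m₁ = c^(d_p) mod p: c ≡ 11 (mod 37), and 11^17 mod 37 = 27.
m₂ = c^(d_q) mod q: c ≡ 34 (mod 41), and 34^33 mod 41 = 12.
h = q_inv·(m₁ − m₂) mod p = 28·(27 − 12) mod 37 = 13.
m = m₂ + h·q = 12 + 13·41 = 545.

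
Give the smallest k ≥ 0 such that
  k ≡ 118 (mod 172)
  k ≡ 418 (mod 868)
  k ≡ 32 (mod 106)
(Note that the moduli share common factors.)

gcd(172, 868) = 4 and 4 | (418 − 118), so the pair is consistent; merging gives k ≡ 23854 (mod 37324), where 37324 = lcm(172, 868).
gcd(37324, 106) = 2 and 2 | (32 − 23854), so the pair is consistent; merging gives k ≡ 770334 (mod 1978172), where 1978172 = lcm(37324, 106).
The solution is unique modulo lcm(172, 868, 106) = 1978172.

770334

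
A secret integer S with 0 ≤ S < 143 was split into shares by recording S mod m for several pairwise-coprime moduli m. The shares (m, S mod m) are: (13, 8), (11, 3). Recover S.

Combine the congruences pairwise.
From S ≡ 8 (mod 13) write S = 8 + 13t. Substituting into S ≡ 3 (mod 11) gives 13t ≡ 6 (mod 11), and since 2⁻¹ ≡ 6 (mod 11), t ≡ 3. Hence S ≡ 8 + 13·3 = 47 (mod 143).

47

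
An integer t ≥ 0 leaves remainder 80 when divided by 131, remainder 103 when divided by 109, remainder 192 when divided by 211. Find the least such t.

315004

The moduli are pairwise coprime; N = 131·109·211 = 3012869.
N/131 = 22999; 22999 ≡ 74 (mod 131); 74·108 ≡ 1, so inverse 108.
N/109 = 27641; 27641 ≡ 64 (mod 109); 64·46 ≡ 1, so inverse 46.
N/211 = 14279; 14279 ≡ 142 (mod 211); 142·159 ≡ 1, so inverse 159.
t ≡ 80·22999·108 + 103·27641·46 + 192·14279·159 = 765583730.
765583730 mod 3012869 = 315004.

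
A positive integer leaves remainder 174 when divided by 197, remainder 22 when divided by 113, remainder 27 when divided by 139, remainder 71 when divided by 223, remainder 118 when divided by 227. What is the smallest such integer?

From m ≡ 174 (mod 197) write m = 174 + 197t. Substituting into m ≡ 22 (mod 113) gives 197t ≡ 74 (mod 113), and since 84⁻¹ ≡ 74 (mod 113), t ≡ 52. Hence m ≡ 174 + 197·52 = 10418 (mod 22261).
From m ≡ 10418 (mod 22261) write m = 10418 + 22261t. Substituting into m ≡ 27 (mod 139) gives 22261t ≡ 34 (mod 139), and since 21⁻¹ ≡ 53 (mod 139), t ≡ 134. Hence m ≡ 10418 + 22261·134 = 2993392 (mod 3094279).
From m ≡ 2993392 (mod 3094279) write m = 2993392 + 3094279t. Substituting into m ≡ 71 (mod 223) gives 3094279t ≡ 8 (mod 223), and since 154⁻¹ ≡ 42 (mod 223), t ≡ 113. Hence m ≡ 2993392 + 3094279·113 = 352646919 (mod 690024217).
From m ≡ 352646919 (mod 690024217) write m = 352646919 + 690024217t. Substituting into m ≡ 118 (mod 227) gives 690024217t ≡ 196 (mod 227), and since 59⁻¹ ≡ 177 (mod 227), t ≡ 188. Hence m ≡ 352646919 + 690024217·188 = 130077199715 (mod 156635497259).

130077199715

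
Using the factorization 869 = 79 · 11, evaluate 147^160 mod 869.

Mod 79: 147 ≡ 68; by Fermat, exponent reduces to 160 mod 78 = 4; 68^4 ≡ 26 (mod 79).
Mod 11: 147 ≡ 4; since 10 | 160, by Fermat 4^160 ≡ 1 (mod 11).
Combine by CRT: x ≡ 26 (mod 79), x ≡ 1 (mod 11) ⇒ x ≡ 342 (mod 869).

342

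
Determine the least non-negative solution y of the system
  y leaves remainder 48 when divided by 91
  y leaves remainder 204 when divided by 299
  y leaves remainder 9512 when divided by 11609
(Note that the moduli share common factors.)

1553509

Combine the congruences pairwise.
gcd(91, 299) = 13 and 13 | (204 − 48), so the pair is consistent; merging gives y ≡ 503 (mod 2093), where 2093 = lcm(91, 299).
gcd(2093, 11609) = 13 and 13 | (9512 − 503), so the pair is consistent; merging gives y ≡ 1553509 (mod 1869049), where 1869049 = lcm(2093, 11609).
The solution is unique modulo lcm(91, 299, 11609) = 1869049.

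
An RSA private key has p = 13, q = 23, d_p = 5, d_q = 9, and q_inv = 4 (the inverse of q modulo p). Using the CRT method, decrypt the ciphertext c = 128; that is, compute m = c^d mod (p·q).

m₁ = c^(d_p) mod p: c ≡ 11 (mod 13), and 11^5 mod 13 = 7.
m₂ = c^(d_q) mod q: c ≡ 13 (mod 23), and 13^9 mod 23 = 3.
h = q_inv·(m₁ − m₂) mod p = 4·(7 − 3) mod 13 = 3.
m = m₂ + h·q = 3 + 3·23 = 72.

72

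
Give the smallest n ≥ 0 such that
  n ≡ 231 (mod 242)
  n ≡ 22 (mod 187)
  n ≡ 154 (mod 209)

Combine the congruences pairwise.
gcd(242, 187) = 11 and 11 | (22 − 231), so the pair is consistent; merging gives n ≡ 957 (mod 4114), where 4114 = lcm(242, 187).
gcd(4114, 209) = 11 and 11 | (154 − 957), so the pair is consistent; merging gives n ≡ 37983 (mod 78166), where 78166 = lcm(4114, 209).
The solution is unique modulo lcm(242, 187, 209) = 78166.

37983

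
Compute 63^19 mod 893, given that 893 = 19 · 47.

Mod 19: 63 ≡ 6; by Fermat, exponent reduces to 19 mod 18 = 1; 6^1 ≡ 6 (mod 19).
Mod 47: 63 ≡ 16; 16^19 ≡ 34 (mod 47).
Combine by CRT: x ≡ 6 (mod 19), x ≡ 34 (mod 47) ⇒ x ≡ 880 (mod 893).

880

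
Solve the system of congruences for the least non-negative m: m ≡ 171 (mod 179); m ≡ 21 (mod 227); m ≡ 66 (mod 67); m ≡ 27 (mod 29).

The moduli are pairwise coprime; N = 179·227·67·29 = 78949919.
N/179 = 441061; 441061 ≡ 5 (mod 179); 5·36 ≡ 1, so inverse 36.
N/227 = 347797; 347797 ≡ 33 (mod 227); 33·172 ≡ 1, so inverse 172.
N/67 = 1178357; 1178357 ≡ 28 (mod 67); 28·12 ≡ 1, so inverse 12.
N/29 = 2722411; 2722411 ≡ 7 (mod 29); 7·25 ≡ 1, so inverse 25.
m ≡ 171·441061·36 + 21·347797·172 + 66·1178357·12 + 27·2722411·25 = 6742300449.
6742300449 mod 78949919 = 31557334.

31557334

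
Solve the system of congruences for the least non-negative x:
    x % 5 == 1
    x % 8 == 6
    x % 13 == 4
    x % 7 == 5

Combine the congruences pairwise.
From x ≡ 1 (mod 5) write x = 1 + 5t. Substituting into x ≡ 6 (mod 8) gives 5t ≡ 5 (mod 8), and since 5⁻¹ ≡ 5 (mod 8), t ≡ 1. Hence x ≡ 1 + 5·1 = 6 (mod 40).
From x ≡ 6 (mod 40) write x = 6 + 40t. Substituting into x ≡ 4 (mod 13) gives 40t ≡ 11 (mod 13), and since 1⁻¹ ≡ 1 (mod 13), t ≡ 11. Hence x ≡ 6 + 40·11 = 446 (mod 520).
From x ≡ 446 (mod 520) write x = 446 + 520t. Substituting into x ≡ 5 (mod 7) gives 520t ≡ 0 (mod 7), and since 2⁻¹ ≡ 4 (mod 7), t ≡ 0. Hence x ≡ 446 + 520·0 = 446 (mod 3640).

446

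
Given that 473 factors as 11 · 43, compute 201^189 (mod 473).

257

Mod 11: 201 ≡ 3; by Fermat, exponent reduces to 189 mod 10 = 9; 3^9 ≡ 4 (mod 11).
Mod 43: 201 ≡ 29; by Fermat, exponent reduces to 189 mod 42 = 21; 29^21 ≡ 42 (mod 43).
Combine by CRT: x ≡ 4 (mod 11), x ≡ 42 (mod 43) ⇒ x ≡ 257 (mod 473).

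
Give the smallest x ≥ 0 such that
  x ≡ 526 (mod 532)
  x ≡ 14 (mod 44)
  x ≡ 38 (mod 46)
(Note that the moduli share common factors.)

gcd(532, 44) = 4 and 4 | (14 − 526), so the pair is consistent; merging gives x ≡ 2654 (mod 5852), where 5852 = lcm(532, 44).
gcd(5852, 46) = 2 and 2 | (38 − 2654), so the pair is consistent; merging gives x ≡ 113842 (mod 134596), where 134596 = lcm(5852, 46).
The solution is unique modulo lcm(532, 44, 46) = 134596.

113842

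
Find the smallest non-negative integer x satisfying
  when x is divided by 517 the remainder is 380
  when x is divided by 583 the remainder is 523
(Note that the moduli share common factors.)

gcd(517, 583) = 11 and 11 | (523 − 380), so the pair is consistent; merging gives x ≡ 22094 (mod 27401), where 27401 = lcm(517, 583).
The solution is unique modulo lcm(517, 583) = 27401.

22094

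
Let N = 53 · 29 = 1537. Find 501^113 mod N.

Mod 53: 501 ≡ 24; by Fermat, exponent reduces to 113 mod 52 = 9; 24^9 ≡ 13 (mod 53).
Mod 29: 501 ≡ 8; by Fermat, exponent reduces to 113 mod 28 = 1; 8^1 ≡ 8 (mod 29).
Combine by CRT: x ≡ 13 (mod 53), x ≡ 8 (mod 29) ⇒ x ≡ 66 (mod 1537).

66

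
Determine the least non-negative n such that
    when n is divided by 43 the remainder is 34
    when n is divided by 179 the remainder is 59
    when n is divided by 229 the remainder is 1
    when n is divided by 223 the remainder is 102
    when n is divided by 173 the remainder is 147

The moduli are pairwise coprime; M = 43·179·229·223·173 = 67999846927.
M/43 = 1581391789; 1581391789 ≡ 10 (mod 43); 10·13 ≡ 1, so inverse 13.
M/179 = 379887413; 379887413 ≡ 9 (mod 179); 9·20 ≡ 1, so inverse 20.
M/229 = 296942563; 296942563 ≡ 95 (mod 229); 95·135 ≡ 1, so inverse 135.
M/223 = 304932049; 304932049 ≡ 65 (mod 223); 65·199 ≡ 1, so inverse 199.
M/173 = 393062699; 393062699 ≡ 125 (mod 173); 125·18 ≡ 1, so inverse 18.
n ≡ 34·1581391789·13 + 59·379887413·20 + 1·296942563·135 + 102·304932049·199 + 147·393062699·18 = 8416884196239.
8416884196239 mod 67999846927 = 52903024218.

52903024218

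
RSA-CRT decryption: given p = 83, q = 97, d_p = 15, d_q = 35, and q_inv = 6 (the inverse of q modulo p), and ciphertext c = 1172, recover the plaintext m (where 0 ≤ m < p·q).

609

m₁ = c^(d_p) mod p: c ≡ 10 (mod 83), and 10^15 mod 83 = 28.
m₂ = c^(d_q) mod q: c ≡ 8 (mod 97), and 8^35 mod 97 = 27.
h = q_inv·(m₁ − m₂) mod p = 6·(28 − 27) mod 83 = 6.
m = m₂ + h·q = 27 + 6·97 = 609.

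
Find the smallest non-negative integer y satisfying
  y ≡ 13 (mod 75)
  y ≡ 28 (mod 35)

238

gcd(75, 35) = 5 and 5 | (28 − 13), so the pair is consistent; merging gives y ≡ 238 (mod 525), where 525 = lcm(75, 35).
The solution is unique modulo lcm(75, 35) = 525.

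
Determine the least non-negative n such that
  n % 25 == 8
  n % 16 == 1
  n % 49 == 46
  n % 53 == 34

831233

From n ≡ 8 (mod 25) write n = 8 + 25t. Substituting into n ≡ 1 (mod 16) gives 25t ≡ 9 (mod 16), and since 9⁻¹ ≡ 9 (mod 16), t ≡ 1. Hence n ≡ 8 + 25·1 = 33 (mod 400).
From n ≡ 33 (mod 400) write n = 33 + 400t. Substituting into n ≡ 46 (mod 49) gives 400t ≡ 13 (mod 49), and since 8⁻¹ ≡ 43 (mod 49), t ≡ 20. Hence n ≡ 33 + 400·20 = 8033 (mod 19600).
From n ≡ 8033 (mod 19600) write n = 8033 + 19600t. Substituting into n ≡ 34 (mod 53) gives 19600t ≡ 4 (mod 53), and since 43⁻¹ ≡ 37 (mod 53), t ≡ 42. Hence n ≡ 8033 + 19600·42 = 831233 (mod 1038800).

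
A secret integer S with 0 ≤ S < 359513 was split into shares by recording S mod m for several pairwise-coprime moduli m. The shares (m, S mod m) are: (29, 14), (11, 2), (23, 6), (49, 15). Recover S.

7757

From S ≡ 14 (mod 29) write S = 14 + 29t. Substituting into S ≡ 2 (mod 11) gives 29t ≡ 10 (mod 11), and since 7⁻¹ ≡ 8 (mod 11), t ≡ 3. Hence S ≡ 14 + 29·3 = 101 (mod 319).
From S ≡ 101 (mod 319) write S = 101 + 319t. Substituting into S ≡ 6 (mod 23) gives 319t ≡ 20 (mod 23), and since 20⁻¹ ≡ 15 (mod 23), t ≡ 1. Hence S ≡ 101 + 319·1 = 420 (mod 7337).
From S ≡ 420 (mod 7337) write S = 420 + 7337t. Substituting into S ≡ 15 (mod 49) gives 7337t ≡ 36 (mod 49), and since 36⁻¹ ≡ 15 (mod 49), t ≡ 1. Hence S ≡ 420 + 7337·1 = 7757 (mod 359513).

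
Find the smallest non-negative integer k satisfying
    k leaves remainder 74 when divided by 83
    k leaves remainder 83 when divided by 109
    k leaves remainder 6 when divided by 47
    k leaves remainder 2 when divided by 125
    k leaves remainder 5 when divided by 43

1849372127

The moduli are pairwise coprime; N = 83·109·47·125·43 = 2285498375.
N/83 = 27536125; 27536125 ≡ 45 (mod 83); 45·24 ≡ 1, so inverse 24.
N/109 = 20967875; 20967875 ≡ 90 (mod 109); 90·86 ≡ 1, so inverse 86.
N/47 = 48627625; 48627625 ≡ 15 (mod 47); 15·22 ≡ 1, so inverse 22.
N/125 = 18283987; 18283987 ≡ 112 (mod 125); 112·48 ≡ 1, so inverse 48.
N/43 = 53151125; 53151125 ≡ 29 (mod 43); 29·3 ≡ 1, so inverse 3.
k ≡ 74·27536125·24 + 83·20967875·86 + 6·48627625·22 + 2·18283987·48 + 5·53151125·3 = 207544225877.
207544225877 mod 2285498375 = 1849372127.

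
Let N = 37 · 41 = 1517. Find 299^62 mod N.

Mod 37: 299 ≡ 3; by Fermat, exponent reduces to 62 mod 36 = 26; 3^26 ≡ 12 (mod 37).
Mod 41: 299 ≡ 12; by Fermat, exponent reduces to 62 mod 40 = 22; 12^22 ≡ 20 (mod 41).
Combine by CRT: x ≡ 12 (mod 37), x ≡ 20 (mod 41) ⇒ x ≡ 1455 (mod 1517).

1455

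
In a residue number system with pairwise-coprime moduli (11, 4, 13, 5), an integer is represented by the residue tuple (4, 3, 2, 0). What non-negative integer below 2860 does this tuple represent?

Combine the congruences pairwise.
From x ≡ 4 (mod 11) write x = 4 + 11t. Substituting into x ≡ 3 (mod 4) gives 11t ≡ 3 (mod 4), and since 3⁻¹ ≡ 3 (mod 4), t ≡ 1. Hence x ≡ 4 + 11·1 = 15 (mod 44).
From x ≡ 15 (mod 44) write x = 15 + 44t. Substituting into x ≡ 2 (mod 13) gives 44t ≡ 0 (mod 13), and since 5⁻¹ ≡ 8 (mod 13), t ≡ 0. Hence x ≡ 15 + 44·0 = 15 (mod 572).
From x ≡ 15 (mod 572) write x = 15 + 572t. Substituting into x ≡ 0 (mod 5) gives 572t ≡ 0 (mod 5), and since 2⁻¹ ≡ 3 (mod 5), t ≡ 0. Hence x ≡ 15 + 572·0 = 15 (mod 2860).

15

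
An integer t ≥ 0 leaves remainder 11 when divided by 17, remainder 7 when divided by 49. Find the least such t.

From t ≡ 11 (mod 17) write t = 11 + 17s. Substituting into t ≡ 7 (mod 49) gives 17s ≡ 45 (mod 49), and since 17⁻¹ ≡ 26 (mod 49), s ≡ 43. Hence t ≡ 11 + 17·43 = 742 (mod 833).

742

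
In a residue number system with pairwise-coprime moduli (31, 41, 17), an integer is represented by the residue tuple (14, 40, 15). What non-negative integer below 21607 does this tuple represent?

The moduli are pairwise coprime; N = 31·41·17 = 21607.
N/31 = 697; 697 ≡ 15 (mod 31); 15·29 ≡ 1, so inverse 29.
N/41 = 527; 527 ≡ 35 (mod 41); 35·34 ≡ 1, so inverse 34.
N/17 = 1271; 1271 ≡ 13 (mod 17); 13·4 ≡ 1, so inverse 4.
x ≡ 14·697·29 + 40·527·34 + 15·1271·4 = 1075962.
1075962 mod 21607 = 17219.

17219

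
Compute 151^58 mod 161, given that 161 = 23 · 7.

Mod 23: 151 ≡ 13; by Fermat, exponent reduces to 58 mod 22 = 14; 13^14 ≡ 12 (mod 23).
Mod 7: 151 ≡ 4; by Fermat, exponent reduces to 58 mod 6 = 4; 4^4 ≡ 4 (mod 7).
Combine by CRT: x ≡ 12 (mod 23), x ≡ 4 (mod 7) ⇒ x ≡ 81 (mod 161).

81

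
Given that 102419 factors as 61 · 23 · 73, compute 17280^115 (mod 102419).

26628

Mod 61: 17280 ≡ 17; by Fermat, exponent reduces to 115 mod 60 = 55; 17^55 ≡ 32 (mod 61).
Mod 23: 17280 ≡ 7; by Fermat, exponent reduces to 115 mod 22 = 5; 7^5 ≡ 17 (mod 23).
Mod 73: 17280 ≡ 52; by Fermat, exponent reduces to 115 mod 72 = 43; 52^43 ≡ 56 (mod 73).
Combine by CRT: x ≡ 32 (mod 61), x ≡ 17 (mod 23), x ≡ 56 (mod 73) ⇒ x ≡ 26628 (mod 102419).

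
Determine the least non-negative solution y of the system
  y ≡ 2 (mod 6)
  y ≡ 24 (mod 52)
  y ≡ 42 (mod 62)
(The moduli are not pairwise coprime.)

gcd(6, 52) = 2 and 2 | (24 − 2), so the pair is consistent; merging gives y ≡ 128 (mod 156), where 156 = lcm(6, 52).
gcd(156, 62) = 2 and 2 | (42 − 128), so the pair is consistent; merging gives y ≡ 1220 (mod 4836), where 4836 = lcm(156, 62).
The solution is unique modulo lcm(6, 52, 62) = 4836.

1220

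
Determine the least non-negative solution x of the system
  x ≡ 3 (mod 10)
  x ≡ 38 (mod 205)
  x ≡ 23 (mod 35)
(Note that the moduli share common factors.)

Combine the congruences pairwise.
gcd(10, 205) = 5 and 5 | (38 − 3), so the pair is consistent; merging gives x ≡ 243 (mod 410), where 410 = lcm(10, 205).
gcd(410, 35) = 5 and 5 | (23 − 243), so the pair is consistent; merging gives x ≡ 653 (mod 2870), where 2870 = lcm(410, 35).
The solution is unique modulo lcm(10, 205, 35) = 2870.

653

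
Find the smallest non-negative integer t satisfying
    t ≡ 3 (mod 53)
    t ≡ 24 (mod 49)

2229

From t ≡ 3 (mod 53) write t = 3 + 53s. Substituting into t ≡ 24 (mod 49) gives 53s ≡ 21 (mod 49), and since 4⁻¹ ≡ 37 (mod 49), s ≡ 42. Hence t ≡ 3 + 53·42 = 2229 (mod 2597).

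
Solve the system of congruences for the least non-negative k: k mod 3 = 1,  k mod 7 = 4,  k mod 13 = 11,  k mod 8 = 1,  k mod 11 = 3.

The moduli are pairwise coprime; N = 3·7·13·8·11 = 24024.
N/3 = 8008; 8008 ≡ 1 (mod 3), inverse 1.
N/7 = 3432; 3432 ≡ 2 (mod 7); 2·4 ≡ 1, so inverse 4.
N/13 = 1848; 1848 ≡ 2 (mod 13); 2·7 ≡ 1, so inverse 7.
N/8 = 3003; 3003 ≡ 3 (mod 8); 3·3 ≡ 1, so inverse 3.
N/11 = 2184; 2184 ≡ 6 (mod 11); 6·2 ≡ 1, so inverse 2.
k ≡ 1·8008·1 + 4·3432·4 + 11·1848·7 + 1·3003·3 + 3·2184·2 = 227329.
227329 mod 24024 = 11113.

11113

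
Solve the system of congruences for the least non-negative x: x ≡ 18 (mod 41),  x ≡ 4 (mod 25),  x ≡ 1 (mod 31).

27529

From x ≡ 18 (mod 41) write x = 18 + 41t. Substituting into x ≡ 4 (mod 25) gives 41t ≡ 11 (mod 25), and since 16⁻¹ ≡ 11 (mod 25), t ≡ 21. Hence x ≡ 18 + 41·21 = 879 (mod 1025).
From x ≡ 879 (mod 1025) write x = 879 + 1025t. Substituting into x ≡ 1 (mod 31) gives 1025t ≡ 21 (mod 31), and since 2⁻¹ ≡ 16 (mod 31), t ≡ 26. Hence x ≡ 879 + 1025·26 = 27529 (mod 31775).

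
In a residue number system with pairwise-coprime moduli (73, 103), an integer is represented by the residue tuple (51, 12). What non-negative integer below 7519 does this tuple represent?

6913

From x ≡ 51 (mod 73) write x = 51 + 73t. Substituting into x ≡ 12 (mod 103) gives 73t ≡ 64 (mod 103), and since 73⁻¹ ≡ 24 (mod 103), t ≡ 94. Hence x ≡ 51 + 73·94 = 6913 (mod 7519).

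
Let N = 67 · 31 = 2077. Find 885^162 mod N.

Mod 67: 885 ≡ 14; by Fermat, exponent reduces to 162 mod 66 = 30; 14^30 ≡ 22 (mod 67).
Mod 31: 885 ≡ 17; by Fermat, exponent reduces to 162 mod 30 = 12; 17^12 ≡ 2 (mod 31).
Combine by CRT: x ≡ 22 (mod 67), x ≡ 2 (mod 31) ⇒ x ≡ 1831 (mod 2077).

1831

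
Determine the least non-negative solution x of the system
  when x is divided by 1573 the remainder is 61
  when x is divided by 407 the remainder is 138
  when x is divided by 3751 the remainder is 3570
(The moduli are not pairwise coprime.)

gcd(1573, 407) = 11 and 11 | (138 − 61), so the pair is consistent; merging gives x ≡ 9499 (mod 58201), where 58201 = lcm(1573, 407).
gcd(58201, 3751) = 121 and 121 | (3570 − 9499), so the pair is consistent; merging gives x ≡ 1522725 (mod 1804231), where 1804231 = lcm(58201, 3751).
The solution is unique modulo lcm(1573, 407, 3751) = 1804231.

1522725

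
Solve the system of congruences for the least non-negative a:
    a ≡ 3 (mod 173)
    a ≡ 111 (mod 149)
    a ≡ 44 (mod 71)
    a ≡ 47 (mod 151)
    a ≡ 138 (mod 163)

12804815751

The moduli are pairwise coprime; N = 173·149·71·151·163 = 45045900371.
N/173 = 260380927; 260380927 ≡ 11 (mod 173); 11·63 ≡ 1, so inverse 63.
N/149 = 302321479; 302321479 ≡ 32 (mod 149); 32·14 ≡ 1, so inverse 14.
N/71 = 634449301; 634449301 ≡ 46 (mod 71); 46·17 ≡ 1, so inverse 17.
N/151 = 298317221; 298317221 ≡ 111 (mod 151); 111·117 ≡ 1, so inverse 117.
N/163 = 276355217; 276355217 ≡ 127 (mod 163); 127·86 ≡ 1, so inverse 86.
a ≡ 3·260380927·63 + 111·302321479·14 + 44·634449301·17 + 47·298317221·117 + 138·276355217·86 = 5913817764352.
5913817764352 mod 45045900371 = 12804815751.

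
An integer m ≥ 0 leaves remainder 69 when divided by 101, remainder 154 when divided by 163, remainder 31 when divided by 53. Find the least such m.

658185

From m ≡ 69 (mod 101) write m = 69 + 101t. Substituting into m ≡ 154 (mod 163) gives 101t ≡ 85 (mod 163), and since 101⁻¹ ≡ 92 (mod 163), t ≡ 159. Hence m ≡ 69 + 101·159 = 16128 (mod 16463).
From m ≡ 16128 (mod 16463) write m = 16128 + 16463t. Substituting into m ≡ 31 (mod 53) gives 16463t ≡ 15 (mod 53), and since 33⁻¹ ≡ 45 (mod 53), t ≡ 39. Hence m ≡ 16128 + 16463·39 = 658185 (mod 872539).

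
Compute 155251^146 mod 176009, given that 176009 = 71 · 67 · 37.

51505

Mod 71: 155251 ≡ 45; by Fermat, exponent reduces to 146 mod 70 = 6; 45^6 ≡ 30 (mod 71).
Mod 67: 155251 ≡ 12; by Fermat, exponent reduces to 146 mod 66 = 14; 12^14 ≡ 49 (mod 67).
Mod 37: 155251 ≡ 36; by Fermat, exponent reduces to 146 mod 36 = 2; 36^2 ≡ 1 (mod 37).
Combine by CRT: x ≡ 30 (mod 71), x ≡ 49 (mod 67), x ≡ 1 (mod 37) ⇒ x ≡ 51505 (mod 176009).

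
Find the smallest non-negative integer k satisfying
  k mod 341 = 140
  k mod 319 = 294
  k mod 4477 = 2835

gcd(341, 319) = 11 and 11 | (294 − 140), so the pair is consistent; merging gives k ≡ 2527 (mod 9889), where 9889 = lcm(341, 319).
gcd(9889, 4477) = 11 and 11 | (2835 − 2527), so the pair is consistent; merging gives k ≡ 526644 (mod 4024823), where 4024823 = lcm(9889, 4477).
The solution is unique modulo lcm(341, 319, 4477) = 4024823.

526644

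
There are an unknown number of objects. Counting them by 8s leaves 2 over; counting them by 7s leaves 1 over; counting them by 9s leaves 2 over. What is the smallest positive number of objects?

218

Combine the congruences pairwise.
From N ≡ 2 (mod 8) write N = 2 + 8t. Substituting into N ≡ 1 (mod 7) gives 8t ≡ 6 (mod 7), and since 1⁻¹ ≡ 1 (mod 7), t ≡ 6. Hence N ≡ 2 + 8·6 = 50 (mod 56).
From N ≡ 50 (mod 56) write N = 50 + 56t. Substituting into N ≡ 2 (mod 9) gives 56t ≡ 6 (mod 9), and since 2⁻¹ ≡ 5 (mod 9), t ≡ 3. Hence N ≡ 50 + 56·3 = 218 (mod 504).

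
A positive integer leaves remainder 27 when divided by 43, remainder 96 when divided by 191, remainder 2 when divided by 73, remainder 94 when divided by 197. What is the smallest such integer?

34178018

The moduli are pairwise coprime; M = 43·191·73·197 = 118111153.
M/43 = 2746771; 2746771 ≡ 17 (mod 43); 17·38 ≡ 1, so inverse 38.
M/191 = 618383; 618383 ≡ 116 (mod 191); 116·28 ≡ 1, so inverse 28.
M/73 = 1617961; 1617961 ≡ 62 (mod 73); 62·53 ≡ 1, so inverse 53.
M/197 = 599549; 599549 ≡ 78 (mod 197); 78·48 ≡ 1, so inverse 48.
n ≡ 27·2746771·38 + 96·618383·28 + 2·1617961·53 + 94·599549·48 = 7357069504.
7357069504 mod 118111153 = 34178018.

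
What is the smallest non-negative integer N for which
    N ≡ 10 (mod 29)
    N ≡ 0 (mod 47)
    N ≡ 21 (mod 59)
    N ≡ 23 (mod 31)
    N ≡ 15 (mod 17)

41318311

The moduli are pairwise coprime; M = 29·47·59·31·17 = 42379759.
M/29 = 1461371; 1461371 ≡ 3 (mod 29); 3·10 ≡ 1, so inverse 10.
M/47 = 901697; 901697 ≡ 2 (mod 47); 2·24 ≡ 1, so inverse 24.
M/59 = 718301; 718301 ≡ 35 (mod 59); 35·27 ≡ 1, so inverse 27.
M/31 = 1367089; 1367089 ≡ 20 (mod 31); 20·14 ≡ 1, so inverse 14.
M/17 = 2492927; 2492927 ≡ 13 (mod 17); 13·4 ≡ 1, so inverse 4.
N ≡ 10·1461371·10 + 0·901697·24 + 21·718301·27 + 23·1367089·14 + 15·2492927·4 = 1143192045.
1143192045 mod 42379759 = 41318311.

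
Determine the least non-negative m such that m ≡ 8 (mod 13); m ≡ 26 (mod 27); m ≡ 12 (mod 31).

3050

The moduli are pairwise coprime; N = 13·27·31 = 10881.
N/13 = 837; 837 ≡ 5 (mod 13); 5·8 ≡ 1, so inverse 8.
N/27 = 403; 403 ≡ 25 (mod 27); 25·13 ≡ 1, so inverse 13.
N/31 = 351; 351 ≡ 10 (mod 31); 10·28 ≡ 1, so inverse 28.
m ≡ 8·837·8 + 26·403·13 + 12·351·28 = 307718.
307718 mod 10881 = 3050.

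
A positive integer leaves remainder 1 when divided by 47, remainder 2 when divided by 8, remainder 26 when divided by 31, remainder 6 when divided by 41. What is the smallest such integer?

Combine the congruences pairwise.
From k ≡ 1 (mod 47) write k = 1 + 47t. Substituting into k ≡ 2 (mod 8) gives 47t ≡ 1 (mod 8), and since 7⁻¹ ≡ 7 (mod 8), t ≡ 7. Hence k ≡ 1 + 47·7 = 330 (mod 376).
From k ≡ 330 (mod 376) write k = 330 + 376t. Substituting into k ≡ 26 (mod 31) gives 376t ≡ 6 (mod 31), and since 4⁻¹ ≡ 8 (mod 31), t ≡ 17. Hence k ≡ 330 + 376·17 = 6722 (mod 11656).
From k ≡ 6722 (mod 11656) write k = 6722 + 11656t. Substituting into k ≡ 6 (mod 41) gives 11656t ≡ 8 (mod 41), and since 12⁻¹ ≡ 24 (mod 41), t ≡ 28. Hence k ≡ 6722 + 11656·28 = 333090 (mod 477896).

333090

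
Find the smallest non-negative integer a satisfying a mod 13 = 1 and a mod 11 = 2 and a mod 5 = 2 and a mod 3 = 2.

1652

From a ≡ 1 (mod 13) write a = 1 + 13t. Substituting into a ≡ 2 (mod 11) gives 13t ≡ 1 (mod 11), and since 2⁻¹ ≡ 6 (mod 11), t ≡ 6. Hence a ≡ 1 + 13·6 = 79 (mod 143).
From a ≡ 79 (mod 143) write a = 79 + 143t. Substituting into a ≡ 2 (mod 5) gives 143t ≡ 3 (mod 5), and since 3⁻¹ ≡ 2 (mod 5), t ≡ 1. Hence a ≡ 79 + 143·1 = 222 (mod 715).
From a ≡ 222 (mod 715) write a = 222 + 715t. Substituting into a ≡ 2 (mod 3) gives 715t ≡ 2 (mod 3), and since 1⁻¹ ≡ 1 (mod 3), t ≡ 2. Hence a ≡ 222 + 715·2 = 1652 (mod 2145).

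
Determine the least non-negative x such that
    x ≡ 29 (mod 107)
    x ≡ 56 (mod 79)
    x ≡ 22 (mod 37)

From x ≡ 29 (mod 107) write x = 29 + 107t. Substituting into x ≡ 56 (mod 79) gives 107t ≡ 27 (mod 79), and since 28⁻¹ ≡ 48 (mod 79), t ≡ 32. Hence x ≡ 29 + 107·32 = 3453 (mod 8453).
From x ≡ 3453 (mod 8453) write x = 3453 + 8453t. Substituting into x ≡ 22 (mod 37) gives 8453t ≡ 10 (mod 37), and since 17⁻¹ ≡ 24 (mod 37), t ≡ 18. Hence x ≡ 3453 + 8453·18 = 155607 (mod 312761).

155607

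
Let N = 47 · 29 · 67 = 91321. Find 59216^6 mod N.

29006

Mod 47: 59216 ≡ 43; 43^6 ≡ 7 (mod 47).
Mod 29: 59216 ≡ 27; 27^6 ≡ 6 (mod 29).
Mod 67: 59216 ≡ 55; 55^6 ≡ 62 (mod 67).
Combine by CRT: x ≡ 7 (mod 47), x ≡ 6 (mod 29), x ≡ 62 (mod 67) ⇒ x ≡ 29006 (mod 91321).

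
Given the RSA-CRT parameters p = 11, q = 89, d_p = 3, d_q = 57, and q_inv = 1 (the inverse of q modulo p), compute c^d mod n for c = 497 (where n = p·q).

m₁ = c^(d_p) mod p: c ≡ 2 (mod 11), and 2^3 mod 11 = 8.
m₂ = c^(d_q) mod q: c ≡ 52 (mod 89), and 52^57 mod 89 = 52.
h = q_inv·(m₁ − m₂) mod p = 1·(8 − 52) mod 11 = 0.
m = m₂ + h·q = 52 + 0·89 = 52.

52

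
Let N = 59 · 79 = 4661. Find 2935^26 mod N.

Mod 59: 2935 ≡ 44; 44^26 ≡ 5 (mod 59).
Mod 79: 2935 ≡ 12; 12^26 ≡ 1 (mod 79).
Combine by CRT: x ≡ 5 (mod 59), x ≡ 1 (mod 79) ⇒ x ≡ 949 (mod 4661).

949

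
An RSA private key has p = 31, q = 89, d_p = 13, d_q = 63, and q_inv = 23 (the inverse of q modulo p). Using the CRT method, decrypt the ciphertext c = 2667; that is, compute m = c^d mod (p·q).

m₁ = c^(d_p) mod p: c ≡ 1 (mod 31), and 1^13 mod 31 = 1.
m₂ = c^(d_q) mod q: c ≡ 86 (mod 89), and 86^63 mod 89 = 54.
h = q_inv·(m₁ − m₂) mod p = 23·(1 − 54) mod 31 = 21.
m = m₂ + h·q = 54 + 21·89 = 1923.

1923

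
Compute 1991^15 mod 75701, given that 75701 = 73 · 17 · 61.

Mod 73: 1991 ≡ 20; 20^15 ≡ 21 (mod 73).
Mod 17: 1991 ≡ 2; 2^15 ≡ 9 (mod 17).
Mod 61: 1991 ≡ 39; 39^15 ≡ 60 (mod 61).
Combine by CRT: x ≡ 21 (mod 73), x ≡ 9 (mod 17), x ≡ 60 (mod 61) ⇒ x ≡ 12504 (mod 75701).

12504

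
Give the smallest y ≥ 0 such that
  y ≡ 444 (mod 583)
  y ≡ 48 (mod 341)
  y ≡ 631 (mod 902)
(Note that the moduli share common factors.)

Combine the congruences pairwise.
gcd(583, 341) = 11 and 11 | (48 − 444), so the pair is consistent; merging gives y ≡ 2776 (mod 18073), where 18073 = lcm(583, 341).
gcd(18073, 902) = 11 and 11 | (631 − 2776), so the pair is consistent; merging gives y ≡ 310017 (mod 1481986), where 1481986 = lcm(18073, 902).
The solution is unique modulo lcm(583, 341, 902) = 1481986.

310017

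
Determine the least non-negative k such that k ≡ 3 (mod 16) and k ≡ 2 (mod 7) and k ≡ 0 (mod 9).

The moduli are pairwise coprime; N = 16·7·9 = 1008.
N/16 = 63; 63 ≡ 15 (mod 16); 15·15 ≡ 1, so inverse 15.
N/7 = 144; 144 ≡ 4 (mod 7); 4·2 ≡ 1, so inverse 2.
N/9 = 112; 112 ≡ 4 (mod 9); 4·7 ≡ 1, so inverse 7.
k ≡ 3·63·15 + 2·144·2 + 0·112·7 = 3411.
3411 mod 1008 = 387.

387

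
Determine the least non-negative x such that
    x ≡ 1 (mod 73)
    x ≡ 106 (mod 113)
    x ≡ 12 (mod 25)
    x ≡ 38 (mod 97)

From x ≡ 1 (mod 73) write x = 1 + 73t. Substituting into x ≡ 106 (mod 113) gives 73t ≡ 105 (mod 113), and since 73⁻¹ ≡ 48 (mod 113), t ≡ 68. Hence x ≡ 1 + 73·68 = 4965 (mod 8249).
From x ≡ 4965 (mod 8249) write x = 4965 + 8249t. Substituting into x ≡ 12 (mod 25) gives 8249t ≡ 22 (mod 25), and since 24⁻¹ ≡ 24 (mod 25), t ≡ 3. Hence x ≡ 4965 + 8249·3 = 29712 (mod 206225).
From x ≡ 29712 (mod 206225) write x = 29712 + 206225t. Substituting into x ≡ 38 (mod 97) gives 206225t ≡ 8 (mod 97), and since 3⁻¹ ≡ 65 (mod 97), t ≡ 35. Hence x ≡ 29712 + 206225·35 = 7247587 (mod 20003825).

7247587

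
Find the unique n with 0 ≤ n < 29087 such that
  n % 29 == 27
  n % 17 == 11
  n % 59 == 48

24474

The moduli are pairwise coprime; M = 29·17·59 = 29087.
M/29 = 1003; 1003 ≡ 17 (mod 29); 17·12 ≡ 1, so inverse 12.
M/17 = 1711; 1711 ≡ 11 (mod 17); 11·14 ≡ 1, so inverse 14.
M/59 = 493; 493 ≡ 21 (mod 59); 21·45 ≡ 1, so inverse 45.
n ≡ 27·1003·12 + 11·1711·14 + 48·493·45 = 1653346.
1653346 mod 29087 = 24474.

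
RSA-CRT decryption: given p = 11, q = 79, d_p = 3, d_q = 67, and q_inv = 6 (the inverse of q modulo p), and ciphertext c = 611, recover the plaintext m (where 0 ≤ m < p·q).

744

m₁ = c^(d_p) mod p: c ≡ 6 (mod 11), and 6^3 mod 11 = 7.
m₂ = c^(d_q) mod q: c ≡ 58 (mod 79), and 58^67 mod 79 = 33.
h = q_inv·(m₁ − m₂) mod p = 6·(7 − 33) mod 11 = 9.
m = m₂ + h·q = 33 + 9·79 = 744.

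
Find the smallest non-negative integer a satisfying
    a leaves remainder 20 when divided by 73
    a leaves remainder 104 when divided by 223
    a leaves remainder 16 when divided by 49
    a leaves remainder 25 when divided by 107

11146536

From a ≡ 20 (mod 73) write a = 20 + 73t. Substituting into a ≡ 104 (mod 223) gives 73t ≡ 84 (mod 223), and since 73⁻¹ ≡ 55 (mod 223), t ≡ 160. Hence a ≡ 20 + 73·160 = 11700 (mod 16279).
From a ≡ 11700 (mod 16279) write a = 11700 + 16279t. Substituting into a ≡ 16 (mod 49) gives 16279t ≡ 27 (mod 49), and since 11⁻¹ ≡ 9 (mod 49), t ≡ 47. Hence a ≡ 11700 + 16279·47 = 776813 (mod 797671).
From a ≡ 776813 (mod 797671) write a = 776813 + 797671t. Substituting into a ≡ 25 (mod 107) gives 797671t ≡ 32 (mod 107), and since 93⁻¹ ≡ 84 (mod 107), t ≡ 13. Hence a ≡ 776813 + 797671·13 = 11146536 (mod 85350797).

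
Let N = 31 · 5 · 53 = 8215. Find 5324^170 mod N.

5271

Mod 31: 5324 ≡ 23; by Fermat, exponent reduces to 170 mod 30 = 20; 23^20 ≡ 1 (mod 31).
Mod 5: 5324 ≡ 4; by Fermat, exponent reduces to 170 mod 4 = 2; 4^2 ≡ 1 (mod 5).
Mod 53: 5324 ≡ 24; by Fermat, exponent reduces to 170 mod 52 = 14; 24^14 ≡ 24 (mod 53).
Combine by CRT: x ≡ 1 (mod 31), x ≡ 1 (mod 5), x ≡ 24 (mod 53) ⇒ x ≡ 5271 (mod 8215).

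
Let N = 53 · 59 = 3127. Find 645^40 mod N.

Mod 53: 645 ≡ 9; 9^40 ≡ 44 (mod 53).
Mod 59: 645 ≡ 55; 55^40 ≡ 53 (mod 59).
Combine by CRT: x ≡ 44 (mod 53), x ≡ 53 (mod 59) ⇒ x ≡ 1528 (mod 3127).

1528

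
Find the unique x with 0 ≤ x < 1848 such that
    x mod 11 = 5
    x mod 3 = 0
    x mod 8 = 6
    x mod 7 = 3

654

Combine the congruences pairwise.
From x ≡ 5 (mod 11) write x = 5 + 11t. Substituting into x ≡ 0 (mod 3) gives 11t ≡ 1 (mod 3), and since 2⁻¹ ≡ 2 (mod 3), t ≡ 2. Hence x ≡ 5 + 11·2 = 27 (mod 33).
From x ≡ 27 (mod 33) write x = 27 + 33t. Substituting into x ≡ 6 (mod 8) gives 33t ≡ 3 (mod 8), and since 1⁻¹ ≡ 1 (mod 8), t ≡ 3. Hence x ≡ 27 + 33·3 = 126 (mod 264).
From x ≡ 126 (mod 264) write x = 126 + 264t. Substituting into x ≡ 3 (mod 7) gives 264t ≡ 3 (mod 7), and since 5⁻¹ ≡ 3 (mod 7), t ≡ 2. Hence x ≡ 126 + 264·2 = 654 (mod 1848).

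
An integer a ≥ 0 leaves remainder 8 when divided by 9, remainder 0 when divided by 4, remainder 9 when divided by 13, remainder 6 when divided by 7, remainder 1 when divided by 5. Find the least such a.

6236

Combine the congruences pairwise.
From a ≡ 8 (mod 9) write a = 8 + 9t. Substituting into a ≡ 0 (mod 4) gives 9t ≡ 0 (mod 4), and since 1⁻¹ ≡ 1 (mod 4), t ≡ 0. Hence a ≡ 8 + 9·0 = 8 (mod 36).
From a ≡ 8 (mod 36) write a = 8 + 36t. Substituting into a ≡ 9 (mod 13) gives 36t ≡ 1 (mod 13), and since 10⁻¹ ≡ 4 (mod 13), t ≡ 4. Hence a ≡ 8 + 36·4 = 152 (mod 468).
From a ≡ 152 (mod 468) write a = 152 + 468t. Substituting into a ≡ 6 (mod 7) gives 468t ≡ 1 (mod 7), and since 6⁻¹ ≡ 6 (mod 7), t ≡ 6. Hence a ≡ 152 + 468·6 = 2960 (mod 3276).
From a ≡ 2960 (mod 3276) write a = 2960 + 3276t. Substituting into a ≡ 1 (mod 5) gives 3276t ≡ 1 (mod 5), and since 1⁻¹ ≡ 1 (mod 5), t ≡ 1. Hence a ≡ 2960 + 3276·1 = 6236 (mod 16380).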